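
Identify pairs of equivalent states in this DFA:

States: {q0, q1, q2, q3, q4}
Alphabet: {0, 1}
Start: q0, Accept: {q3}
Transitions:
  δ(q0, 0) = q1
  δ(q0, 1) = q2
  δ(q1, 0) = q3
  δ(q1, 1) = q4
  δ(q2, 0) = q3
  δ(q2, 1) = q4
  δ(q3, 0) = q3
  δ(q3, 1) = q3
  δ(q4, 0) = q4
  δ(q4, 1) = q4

Using the table-filling algorithm:
Round 0 – mark pairs where exactly one state is accepting: (q0,q3), (q1,q3), (q2,q3), (q3,q4)
Round 1 – newly marked: (q0,q1) [on 0: q1 vs q3, already marked]; (q0,q2) [on 0: q1 vs q3, already marked]; (q1,q4) [on 0: q3 vs q4, already marked]; (q2,q4) [on 0: q3 vs q4, already marked]
Round 2 – newly marked: (q0,q4) [on 0: q1 vs q4, already marked]
No further pairs can be marked.
(q1, q2) unmarked: δ(q1,0)=q3, δ(q2,0)=q3; δ(q1,1)=q4, δ(q2,1)=q4 → equivalent
Equivalent pairs: (q1, q2)

Final answer: Equivalent pairs: (q1, q2)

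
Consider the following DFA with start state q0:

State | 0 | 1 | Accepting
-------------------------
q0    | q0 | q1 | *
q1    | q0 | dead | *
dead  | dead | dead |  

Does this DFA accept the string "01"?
Start in q0.
Read '0': q0 → q0
Read '1': q0 → q1
Final state q1 is accepting, so the string is accepted.

Final answer: Yes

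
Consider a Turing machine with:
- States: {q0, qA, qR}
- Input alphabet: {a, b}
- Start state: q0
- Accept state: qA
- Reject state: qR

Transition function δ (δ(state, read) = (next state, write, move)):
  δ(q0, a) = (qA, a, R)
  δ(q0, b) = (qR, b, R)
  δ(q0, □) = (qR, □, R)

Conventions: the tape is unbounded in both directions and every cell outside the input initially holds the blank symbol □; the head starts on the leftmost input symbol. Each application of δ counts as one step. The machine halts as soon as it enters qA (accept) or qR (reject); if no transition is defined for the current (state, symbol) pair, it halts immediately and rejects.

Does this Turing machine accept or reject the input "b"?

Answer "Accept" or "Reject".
Step 0: [q0]b (head at position 0)
Step 1: δ(q0, b) = (qR, b, R)  ⊢  b[qR]□ (head at position 1)
The machine is in qR, so it halts and rejects.

Final answer: Reject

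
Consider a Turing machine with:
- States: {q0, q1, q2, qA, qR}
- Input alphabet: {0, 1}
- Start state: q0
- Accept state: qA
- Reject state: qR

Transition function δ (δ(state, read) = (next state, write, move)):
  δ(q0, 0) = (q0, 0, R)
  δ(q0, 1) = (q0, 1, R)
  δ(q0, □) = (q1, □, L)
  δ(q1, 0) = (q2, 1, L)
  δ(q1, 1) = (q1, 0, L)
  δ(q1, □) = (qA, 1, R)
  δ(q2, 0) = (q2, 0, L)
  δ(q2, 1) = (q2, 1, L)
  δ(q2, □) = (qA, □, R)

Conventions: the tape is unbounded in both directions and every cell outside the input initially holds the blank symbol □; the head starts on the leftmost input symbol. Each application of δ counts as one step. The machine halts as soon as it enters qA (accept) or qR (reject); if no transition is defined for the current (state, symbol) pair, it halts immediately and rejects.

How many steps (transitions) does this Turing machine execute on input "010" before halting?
Step 0: [q0]010 (head at position 0)
Step 1: δ(q0, 0) = (q0, 0, R)  ⊢  0[q0]10 (head at position 1)
Step 2: δ(q0, 1) = (q0, 1, R)  ⊢  01[q0]0 (head at position 2)
Step 3: δ(q0, 0) = (q0, 0, R)  ⊢  010[q0]□ (head at position 3)
Step 4: δ(q0, □) = (q1, □, L)  ⊢  01[q1]0□ (head at position 2)
Step 5: δ(q1, 0) = (q2, 1, L)  ⊢  0[q2]11□ (head at position 1)
Step 6: δ(q2, 1) = (q2, 1, L)  ⊢  [q2]011□ (head at position 0)
Step 7: δ(q2, 0) = (q2, 0, L)  ⊢  [q2]□011□ (head at position -1)
Step 8: δ(q2, □) = (qA, □, R)  ⊢  □[qA]011□ (head at position 0)
The machine is in qA, so it halts and accepts.
Number of transitions executed: 8.

Final answer: 8 steps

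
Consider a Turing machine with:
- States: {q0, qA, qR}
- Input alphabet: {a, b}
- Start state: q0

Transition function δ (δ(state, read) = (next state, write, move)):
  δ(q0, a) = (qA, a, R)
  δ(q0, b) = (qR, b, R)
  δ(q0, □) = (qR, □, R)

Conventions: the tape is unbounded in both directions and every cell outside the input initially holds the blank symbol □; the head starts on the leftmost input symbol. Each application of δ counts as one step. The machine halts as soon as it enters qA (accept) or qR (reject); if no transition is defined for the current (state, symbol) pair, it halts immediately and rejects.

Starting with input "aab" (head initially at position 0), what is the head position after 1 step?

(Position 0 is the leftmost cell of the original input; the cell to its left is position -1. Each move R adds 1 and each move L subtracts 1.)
Step 0: [q0]aab (head at position 0)
Step 1: δ(q0, a) = (qA, a, R)  ⊢  a[qA]ab (head at position 1)
Head position after 1 step: 1

Final answer: Position 1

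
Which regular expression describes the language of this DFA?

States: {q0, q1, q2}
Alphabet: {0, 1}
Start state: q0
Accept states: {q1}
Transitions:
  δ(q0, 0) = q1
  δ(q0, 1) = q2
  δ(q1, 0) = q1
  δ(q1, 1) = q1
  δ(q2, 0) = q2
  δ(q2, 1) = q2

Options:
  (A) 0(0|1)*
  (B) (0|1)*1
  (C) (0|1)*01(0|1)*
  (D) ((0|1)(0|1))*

Testing sample strings against the DFA:
  '110' -> rejected
  '01011' -> accepted
  '00' -> accepted
  '11010' -> rejected
Checking each option for a counterexample:
  (A) 0(0|1)*: agrees with the DFA on all strings of length ≤ 4
  (B) (0|1)*1: '0' is accepted by the DFA but does not match the regex → eliminated
  (C) (0|1)*01(0|1)*: '0' is accepted by the DFA but does not match the regex → eliminated
  (D) ((0|1)(0|1))*: ε is rejected by the DFA but matches the regex → eliminated
Only (A) 0(0|1)* is consistent with the DFA.

Final answer: (A) 0(0|1)*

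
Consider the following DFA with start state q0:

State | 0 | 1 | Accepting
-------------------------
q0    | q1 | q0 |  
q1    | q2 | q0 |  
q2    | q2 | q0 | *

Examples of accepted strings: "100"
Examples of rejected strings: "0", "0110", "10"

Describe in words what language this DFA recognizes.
binary strings ending with '00'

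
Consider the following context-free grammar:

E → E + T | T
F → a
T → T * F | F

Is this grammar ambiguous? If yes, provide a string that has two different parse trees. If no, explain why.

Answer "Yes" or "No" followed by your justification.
This is the standard stratified expression grammar: '+' is introduced only by the left-recursive rule E → E + T and '*' only by the left-recursive rule T → T * F, with F → a. For any string, the last '+' must be the one produced at the root E (everything after it is a T containing no '+'), and likewise within each T the last '*' is produced at its root. This fixes the parse tree uniquely (left-associative, '*' binding tighter than '+'), so every string has exactly one parse tree.

Final answer: No - the grammar is unambiguous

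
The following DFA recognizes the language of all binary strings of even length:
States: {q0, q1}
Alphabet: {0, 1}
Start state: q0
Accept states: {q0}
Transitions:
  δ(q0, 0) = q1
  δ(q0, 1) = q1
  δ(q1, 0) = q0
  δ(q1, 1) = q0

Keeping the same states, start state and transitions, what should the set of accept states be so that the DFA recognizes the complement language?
The DFA is complete (every state has a transition on every symbol), so the complement
is recognized by the same DFA with accepting and non-accepting states swapped.
Original accept states: {q0}
Complement accept states = All states - Original accept states
= {q0, q1} - {q0}
= {q1}
Complement language: strings of ODD length

Final answer: {q1}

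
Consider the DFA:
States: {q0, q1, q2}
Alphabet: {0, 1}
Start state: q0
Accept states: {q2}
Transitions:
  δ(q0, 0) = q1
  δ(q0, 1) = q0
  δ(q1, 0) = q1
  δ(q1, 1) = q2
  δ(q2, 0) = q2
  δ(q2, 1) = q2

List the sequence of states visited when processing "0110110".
Starting at q0
Read '0': q0 -> q1
Read '1': q1 -> q2
Read '1': q2 -> q2
Read '0': q2 -> q2
Read '1': q2 -> q2
Read '1': q2 -> q2
Read '0': q2 -> q2

Final answer: q0 -> q1 -> q2 -> q2 -> q2 -> q2 -> q2 -> q2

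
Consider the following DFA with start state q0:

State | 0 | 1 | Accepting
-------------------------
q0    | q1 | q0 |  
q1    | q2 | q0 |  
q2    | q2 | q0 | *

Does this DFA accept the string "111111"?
Start in q0.
Read '1': q0 → q0
Read '1': q0 → q0
Read '1': q0 → q0
Read '1': q0 → q0
Read '1': q0 → q0
Read '1': q0 → q0
Final state q0 is not accepting, so the string is rejected.

Final answer: No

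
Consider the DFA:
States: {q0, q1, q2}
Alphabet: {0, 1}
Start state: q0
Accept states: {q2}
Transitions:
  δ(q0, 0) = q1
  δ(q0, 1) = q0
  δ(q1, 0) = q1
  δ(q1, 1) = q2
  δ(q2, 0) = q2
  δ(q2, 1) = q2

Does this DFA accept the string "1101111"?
Processing string "1101111":
  q0 --1--> q0
  q0 --1--> q0
  q0 --0--> q1
  q1 --1--> q2
  q2 --1--> q2
  q2 --1--> q2
  q2 --1--> q2
Final state: q2
Accept states: {q2}
q2 is an accept state, so the string is accepted.

Final answer: Yes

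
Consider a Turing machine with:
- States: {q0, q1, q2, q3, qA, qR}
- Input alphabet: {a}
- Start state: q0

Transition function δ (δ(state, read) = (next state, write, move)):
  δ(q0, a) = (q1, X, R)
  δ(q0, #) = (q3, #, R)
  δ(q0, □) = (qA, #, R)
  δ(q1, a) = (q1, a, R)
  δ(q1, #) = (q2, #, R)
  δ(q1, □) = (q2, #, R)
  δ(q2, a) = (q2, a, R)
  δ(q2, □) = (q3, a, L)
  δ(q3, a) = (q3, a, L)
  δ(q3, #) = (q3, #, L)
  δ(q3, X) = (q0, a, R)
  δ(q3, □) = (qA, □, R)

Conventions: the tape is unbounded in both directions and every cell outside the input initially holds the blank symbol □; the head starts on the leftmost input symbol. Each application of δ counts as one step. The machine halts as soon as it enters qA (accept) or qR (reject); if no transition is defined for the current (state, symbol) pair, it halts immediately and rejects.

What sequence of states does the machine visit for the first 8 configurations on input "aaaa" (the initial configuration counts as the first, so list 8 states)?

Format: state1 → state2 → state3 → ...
Step 0: [q0]aaaa (head at position 0)
Step 1: δ(q0, a) = (q1, X, R)  ⊢  X[q1]aaa (head at position 1)
Step 2: δ(q1, a) = (q1, a, R)  ⊢  Xa[q1]aa (head at position 2)
Step 3: δ(q1, a) = (q1, a, R)  ⊢  Xaa[q1]a (head at position 3)
Step 4: δ(q1, a) = (q1, a, R)  ⊢  Xaaa[q1]□ (head at position 4)
Step 5: δ(q1, □) = (q2, #, R)  ⊢  Xaaa#[q2]□ (head at position 5)
Step 6: δ(q2, □) = (q3, a, L)  ⊢  Xaaa[q3]#a (head at position 4)
Step 7: δ(q3, #) = (q3, #, L)  ⊢  Xaa[q3]a#a (head at position 3)
Reading off the states of these 8 configurations: q0 → q1 → q1 → q1 → q1 → q2 → q3 → q3

Final answer: q0 → q1 → q1 → q1 → q1 → q2 → q3 → q3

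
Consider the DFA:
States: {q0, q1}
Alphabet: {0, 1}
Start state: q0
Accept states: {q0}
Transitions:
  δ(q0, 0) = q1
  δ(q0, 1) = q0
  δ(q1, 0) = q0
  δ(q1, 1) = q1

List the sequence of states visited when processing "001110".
Starting at q0
Read '0': q0 -> q1
Read '0': q1 -> q0
Read '1': q0 -> q0
Read '1': q0 -> q0
Read '1': q0 -> q0
Read '0': q0 -> q1

Final answer: q0 -> q1 -> q0 -> q0 -> q0 -> q0 -> q1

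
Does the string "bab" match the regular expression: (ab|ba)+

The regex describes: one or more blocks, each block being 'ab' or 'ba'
No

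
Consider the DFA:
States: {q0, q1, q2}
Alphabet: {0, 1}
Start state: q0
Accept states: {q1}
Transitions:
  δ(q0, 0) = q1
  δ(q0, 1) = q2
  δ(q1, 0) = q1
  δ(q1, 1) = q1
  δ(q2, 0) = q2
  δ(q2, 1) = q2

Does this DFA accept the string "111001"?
Processing string "111001":
  q0 --1--> q2
  q2 --1--> q2
  q2 --1--> q2
  q2 --0--> q2
  q2 --0--> q2
  q2 --1--> q2
Final state: q2
Accept states: {q1}
q2 is not an accept state, so the string is rejected.

Final answer: No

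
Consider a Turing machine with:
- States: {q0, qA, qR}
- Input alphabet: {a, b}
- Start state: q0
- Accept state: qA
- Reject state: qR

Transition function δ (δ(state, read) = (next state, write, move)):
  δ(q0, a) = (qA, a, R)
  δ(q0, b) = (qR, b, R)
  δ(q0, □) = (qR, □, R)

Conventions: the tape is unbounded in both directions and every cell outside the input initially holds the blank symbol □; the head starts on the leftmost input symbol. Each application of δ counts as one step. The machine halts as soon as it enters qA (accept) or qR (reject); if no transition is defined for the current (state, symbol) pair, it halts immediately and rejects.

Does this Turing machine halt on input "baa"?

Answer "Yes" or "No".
Step 0: [q0]baa (head at position 0)
Step 1: δ(q0, b) = (qR, b, R)  ⊢  b[qR]aa (head at position 1)
The machine is in qR, so it halts and rejects.
It halts after 1 steps.

Final answer: Yes - halts after 1 steps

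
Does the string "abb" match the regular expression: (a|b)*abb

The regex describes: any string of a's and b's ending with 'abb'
Yes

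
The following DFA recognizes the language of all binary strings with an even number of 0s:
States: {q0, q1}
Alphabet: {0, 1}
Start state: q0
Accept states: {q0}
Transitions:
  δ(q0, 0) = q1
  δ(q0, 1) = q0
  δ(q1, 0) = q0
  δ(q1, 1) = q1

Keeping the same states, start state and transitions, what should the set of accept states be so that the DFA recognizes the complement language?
The DFA is complete (every state has a transition on every symbol), so the complement
is recognized by the same DFA with accepting and non-accepting states swapped.
Original accept states: {q0}
Complement accept states = All states - Original accept states
= {q0, q1} - {q0}
= {q1}
Complement language: strings with an ODD number of 0s

Final answer: {q1}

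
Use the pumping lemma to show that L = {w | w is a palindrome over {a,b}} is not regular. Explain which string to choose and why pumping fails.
Language: L = {w | w is a palindrome over {a,b}} (strings that read the same forwards and backwards)
Step 1: Assume for contradiction that L is regular, with pumping length p.
Step 2: Choose s = a^p b a^p. Then s ∈ L (it reads the same forwards and backwards) and |s| ≥ p.
Step 3: Consider any decomposition s = xyz with |xy| ≤ p and |y| > 0. Since |xy| ≤ p and the first p symbols of s are all a's, y = a^k for some k with 1 ≤ k ≤ p.
Step 4: Pumping up (i = 2): xy²z = a^(p+k) b a^p. Its reverse is a^p b a^(p+k) ≠ a^(p+k) b a^p (the single b is no longer in the middle), so xy²z is not a palindrome and xy²z ∉ L.
This contradicts the pumping lemma, so L is not regular.

Final answer: Choose s = a^p b a^p. Since |xy| ≤ p, y = a^k with k ≥ 1. Then xy²z = a^(p+k) b a^p is not a palindrome, so ∉ L.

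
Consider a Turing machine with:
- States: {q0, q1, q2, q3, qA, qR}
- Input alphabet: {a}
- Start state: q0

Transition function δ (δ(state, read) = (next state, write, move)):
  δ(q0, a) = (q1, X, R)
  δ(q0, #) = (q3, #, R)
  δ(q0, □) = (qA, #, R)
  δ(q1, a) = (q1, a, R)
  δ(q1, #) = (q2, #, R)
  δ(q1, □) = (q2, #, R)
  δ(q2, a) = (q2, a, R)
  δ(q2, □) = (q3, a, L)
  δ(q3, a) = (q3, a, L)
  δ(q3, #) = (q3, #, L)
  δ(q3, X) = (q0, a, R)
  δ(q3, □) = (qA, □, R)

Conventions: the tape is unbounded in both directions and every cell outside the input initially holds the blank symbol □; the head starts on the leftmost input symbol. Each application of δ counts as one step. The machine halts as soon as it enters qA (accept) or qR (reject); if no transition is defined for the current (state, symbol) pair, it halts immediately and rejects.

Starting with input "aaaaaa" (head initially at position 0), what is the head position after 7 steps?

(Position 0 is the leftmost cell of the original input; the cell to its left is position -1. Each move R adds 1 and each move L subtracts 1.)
Step 0: [q0]aaaaaa (head at position 0)
Step 1: δ(q0, a) = (q1, X, R)  ⊢  X[q1]aaaaa (head at position 1)
Step 2: δ(q1, a) = (q1, a, R)  ⊢  Xa[q1]aaaa (head at position 2)
Step 3: δ(q1, a) = (q1, a, R)  ⊢  Xaa[q1]aaa (head at position 3)
Step 4: δ(q1, a) = (q1, a, R)  ⊢  Xaaa[q1]aa (head at position 4)
Step 5: δ(q1, a) = (q1, a, R)  ⊢  Xaaaa[q1]a (head at position 5)
Step 6: δ(q1, a) = (q1, a, R)  ⊢  Xaaaaa[q1]□ (head at position 6)
Step 7: δ(q1, □) = (q2, #, R)  ⊢  Xaaaaa#[q2]□ (head at position 7)
Head position after 7 steps: 7

Final answer: Position 7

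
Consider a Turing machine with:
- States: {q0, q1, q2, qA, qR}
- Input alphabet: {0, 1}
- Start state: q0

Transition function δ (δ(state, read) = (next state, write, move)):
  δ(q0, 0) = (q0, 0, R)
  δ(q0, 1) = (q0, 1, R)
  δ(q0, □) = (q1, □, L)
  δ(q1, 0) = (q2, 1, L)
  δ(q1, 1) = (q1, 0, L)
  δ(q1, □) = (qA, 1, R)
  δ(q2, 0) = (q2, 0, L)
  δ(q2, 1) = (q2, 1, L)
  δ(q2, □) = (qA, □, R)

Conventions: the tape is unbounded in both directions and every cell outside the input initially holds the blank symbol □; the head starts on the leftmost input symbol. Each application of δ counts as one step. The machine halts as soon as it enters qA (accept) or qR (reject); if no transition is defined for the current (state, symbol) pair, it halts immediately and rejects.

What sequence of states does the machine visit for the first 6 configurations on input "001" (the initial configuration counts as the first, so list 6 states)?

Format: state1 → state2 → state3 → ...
Step 0: [q0]001 (head at position 0)
Step 1: δ(q0, 0) = (q0, 0, R)  ⊢  0[q0]01 (head at position 1)
Step 2: δ(q0, 0) = (q0, 0, R)  ⊢  00[q0]1 (head at position 2)
Step 3: δ(q0, 1) = (q0, 1, R)  ⊢  001[q0]□ (head at position 3)
Step 4: δ(q0, □) = (q1, □, L)  ⊢  00[q1]1□ (head at position 2)
Step 5: δ(q1, 1) = (q1, 0, L)  ⊢  0[q1]00□ (head at position 1)
Reading off the states of these 6 configurations: q0 → q0 → q0 → q0 → q1 → q1

Final answer: q0 → q0 → q0 → q0 → q1 → q1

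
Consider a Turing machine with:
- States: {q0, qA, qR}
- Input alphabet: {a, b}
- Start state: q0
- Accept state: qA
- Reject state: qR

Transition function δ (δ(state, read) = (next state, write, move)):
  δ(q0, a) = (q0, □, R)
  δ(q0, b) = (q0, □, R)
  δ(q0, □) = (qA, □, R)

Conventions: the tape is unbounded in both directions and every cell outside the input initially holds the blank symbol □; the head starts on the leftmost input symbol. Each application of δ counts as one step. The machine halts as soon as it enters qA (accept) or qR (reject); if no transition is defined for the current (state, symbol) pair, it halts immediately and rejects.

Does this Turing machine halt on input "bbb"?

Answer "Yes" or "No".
Step 0: [q0]bbb (head at position 0)
Step 1: δ(q0, b) = (q0, □, R)  ⊢  □[q0]bb (head at position 1)
Step 2: δ(q0, b) = (q0, □, R)  ⊢  □□[q0]b (head at position 2)
Step 3: δ(q0, b) = (q0, □, R)  ⊢  □□□[q0]□ (head at position 3)
Step 4: δ(q0, □) = (qA, □, R)  ⊢  □□□□[qA]□ (head at position 4)
The machine is in qA, so it halts and accepts.
It halts after 4 steps.

Final answer: Yes - halts after 4 steps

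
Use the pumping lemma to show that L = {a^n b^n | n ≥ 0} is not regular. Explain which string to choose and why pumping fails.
Language: L = {a^n b^n | n ≥ 0} (equal numbers of a's followed by b's)
Step 1: Assume for contradiction that L is regular, with pumping length p.
Step 2: Choose s = a^p b^p. Then s ∈ L (it has p a's followed by p b's) and |s| ≥ p.
Step 3: Consider any decomposition s = xyz with |xy| ≤ p and |y| > 0. Since |xy| ≤ p and the first p symbols of s are all a's, y = a^k for some k with 1 ≤ k ≤ p.
Step 4: Pumping up (i = 2): xy²z = a^(p+k) b^p, which has more a's than b's, so xy²z ∉ L.
This contradicts the pumping lemma, so L is not regular.

Final answer: Choose s = a^p b^p. Since |xy| ≤ p, y = a^k with k ≥ 1. Then xy²z = a^(p+k) b^p ∉ L.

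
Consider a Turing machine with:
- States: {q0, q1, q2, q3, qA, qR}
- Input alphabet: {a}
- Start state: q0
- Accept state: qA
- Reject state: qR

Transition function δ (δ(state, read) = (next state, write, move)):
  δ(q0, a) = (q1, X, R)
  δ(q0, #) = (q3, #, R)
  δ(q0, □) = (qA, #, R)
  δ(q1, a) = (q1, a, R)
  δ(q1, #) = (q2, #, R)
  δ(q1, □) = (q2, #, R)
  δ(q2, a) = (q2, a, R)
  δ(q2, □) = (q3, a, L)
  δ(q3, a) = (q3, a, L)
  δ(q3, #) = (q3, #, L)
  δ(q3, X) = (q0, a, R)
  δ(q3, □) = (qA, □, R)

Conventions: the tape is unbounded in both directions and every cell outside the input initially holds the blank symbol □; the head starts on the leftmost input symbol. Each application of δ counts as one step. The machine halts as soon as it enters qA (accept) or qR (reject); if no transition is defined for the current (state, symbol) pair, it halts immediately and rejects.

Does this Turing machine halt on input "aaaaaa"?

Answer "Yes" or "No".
Trace (configuration after each step, as tape_left[state]tape_right with head position):
Step 0: [q0]aaaaaa (head at position 0)
Step 1: X[q1]aaaaa (head 1)
Step 2: Xa[q1]aaaa (head 2)
Step 3: Xaa[q1]aaa (head 3)
Step 4: Xaaa[q1]aa (head 4)
Step 5: Xaaaa[q1]a (head 5)
Step 6: Xaaaaa[q1]□ (head 6)
Step 7: Xaaaaa#[q2]□ (head 7)
Step 8: Xaaaaa[q3]#a (head 6)
Step 9: Xaaaa[q3]a#a (head 5)
Step 10: Xaaa[q3]aa#a (head 4)
Step 11: Xaa[q3]aaa#a (head 3)
Step 12: Xa[q3]aaaa#a (head 2)
Step 13: X[q3]aaaaa#a (head 1)
Step 14: [q3]Xaaaaa#a (head 0)
Step 15: a[q0]aaaaa#a (head 1)
Step 16: aX[q1]aaaa#a (head 2)
Step 17: aXa[q1]aaa#a (head 3)
Step 18: aXaa[q1]aa#a (head 4)
Step 19: aXaaa[q1]a#a (head 5)
Step 20: aXaaaa[q1]#a (head 6)
Step 21: aXaaaa#[q2]a (head 7)
Step 22: aXaaaa#a[q2]□ (head 8)
Step 23: aXaaaa#[q3]aa (head 7)
Step 24: aXaaaa[q3]#aa (head 6)
Step 25: aXaaa[q3]a#aa (head 5)
Step 26: aXaa[q3]aa#aa (head 4)
Step 27: aXa[q3]aaa#aa (head 3)
Step 28: aX[q3]aaaa#aa (head 2)
Step 29: a[q3]Xaaaa#aa (head 1)
Step 30: aa[q0]aaaa#aa (head 2)
Step 31: aaX[q1]aaa#aa (head 3)
Step 32: aaXa[q1]aa#aa (head 4)
Step 33: aaXaa[q1]a#aa (head 5)
Step 34: aaXaaa[q1]#aa (head 6)
Step 35: aaXaaa#[q2]aa (head 7)
Step 36: aaXaaa#a[q2]a (head 8)
Step 37: aaXaaa#aa[q2]□ (head 9)
Step 38: aaXaaa#a[q3]aa (head 8)
Step 39: aaXaaa#[q3]aaa (head 7)
Step 40: aaXaaa[q3]#aaa (head 6)
Step 41: aaXaa[q3]a#aaa (head 5)
Step 42: aaXa[q3]aa#aaa (head 4)
Step 43: aaX[q3]aaa#aaa (head 3)
Step 44: aa[q3]Xaaa#aaa (head 2)
Step 45: aaa[q0]aaa#aaa (head 3)
Step 46: aaaX[q1]aa#aaa (head 4)
Step 47: aaaXa[q1]a#aaa (head 5)
Step 48: aaaXaa[q1]#aaa (head 6)
Step 49: aaaXaa#[q2]aaa (head 7)
Step 50: aaaXaa#a[q2]aa (head 8)
Step 51: aaaXaa#aa[q2]a (head 9)
Step 52: aaaXaa#aaa[q2]□ (head 10)
Step 53: aaaXaa#aa[q3]aa (head 9)
Step 54: aaaXaa#a[q3]aaa (head 8)
Step 55: aaaXaa#[q3]aaaa (head 7)
Step 56: aaaXaa[q3]#aaaa (head 6)
Step 57: aaaXa[q3]a#aaaa (head 5)
Step 58: aaaX[q3]aa#aaaa (head 4)
Step 59: aaa[q3]Xaa#aaaa (head 3)
Step 60: aaaa[q0]aa#aaaa (head 4)
Step 61: aaaaX[q1]a#aaaa (head 5)
Step 62: aaaaXa[q1]#aaaa (head 6)
Step 63: aaaaXa#[q2]aaaa (head 7)
Step 64: aaaaXa#a[q2]aaa (head 8)
Step 65: aaaaXa#aa[q2]aa (head 9)
Step 66: aaaaXa#aaa[q2]a (head 10)
Step 67: aaaaXa#aaaa[q2]□ (head 11)
Step 68: aaaaXa#aaa[q3]aa (head 10)
Step 69: aaaaXa#aa[q3]aaa (head 9)
Step 70: aaaaXa#a[q3]aaaa (head 8)
Step 71: aaaaXa#[q3]aaaaa (head 7)
Step 72: aaaaXa[q3]#aaaaa (head 6)
Step 73: aaaaX[q3]a#aaaaa (head 5)
Step 74: aaaa[q3]Xa#aaaaa (head 4)
Step 75: aaaaa[q0]a#aaaaa (head 5)
Step 76: aaaaaX[q1]#aaaaa (head 6)
Step 77: aaaaaX#[q2]aaaaa (head 7)
Step 78: aaaaaX#a[q2]aaaa (head 8)
Step 79: aaaaaX#aa[q2]aaa (head 9)
Step 80: aaaaaX#aaa[q2]aa (head 10)
Step 81: aaaaaX#aaaa[q2]a (head 11)
Step 82: aaaaaX#aaaaa[q2]□ (head 12)
Step 83: aaaaaX#aaaa[q3]aa (head 11)
Step 84: aaaaaX#aaa[q3]aaa (head 10)
Step 85: aaaaaX#aa[q3]aaaa (head 9)
Step 86: aaaaaX#a[q3]aaaaa (head 8)
Step 87: aaaaaX#[q3]aaaaaa (head 7)
Step 88: aaaaaX[q3]#aaaaaa (head 6)
Step 89: aaaaa[q3]X#aaaaaa (head 5)
Step 90: aaaaaa[q0]#aaaaaa (head 6)
Step 91: aaaaaa#[q3]aaaaaa (head 7)
Step 92: aaaaaa[q3]#aaaaaa (head 6)
Step 93: aaaaa[q3]a#aaaaaa (head 5)
Step 94: aaaa[q3]aa#aaaaaa (head 4)
Step 95: aaa[q3]aaa#aaaaaa (head 3)
Step 96: aa[q3]aaaa#aaaaaa (head 2)
Step 97: a[q3]aaaaa#aaaaaa (head 1)
Step 98: [q3]aaaaaa#aaaaaa (head 0)
Step 99: [q3]□aaaaaa#aaaaaa (head -1)
Step 100: □[qA]aaaaaa#aaaaaa (head 0)
The machine is in qA, so it halts and accepts.
It halts after 100 steps.

Final answer: Yes - halts after 100 steps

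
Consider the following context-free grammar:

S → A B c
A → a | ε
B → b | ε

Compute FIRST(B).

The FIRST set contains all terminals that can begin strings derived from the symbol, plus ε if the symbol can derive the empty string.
B → b contributes b; B → ε makes B nullable, contributing ε. FIRST(B) = {b, ε}.

Final answer: {b, ε}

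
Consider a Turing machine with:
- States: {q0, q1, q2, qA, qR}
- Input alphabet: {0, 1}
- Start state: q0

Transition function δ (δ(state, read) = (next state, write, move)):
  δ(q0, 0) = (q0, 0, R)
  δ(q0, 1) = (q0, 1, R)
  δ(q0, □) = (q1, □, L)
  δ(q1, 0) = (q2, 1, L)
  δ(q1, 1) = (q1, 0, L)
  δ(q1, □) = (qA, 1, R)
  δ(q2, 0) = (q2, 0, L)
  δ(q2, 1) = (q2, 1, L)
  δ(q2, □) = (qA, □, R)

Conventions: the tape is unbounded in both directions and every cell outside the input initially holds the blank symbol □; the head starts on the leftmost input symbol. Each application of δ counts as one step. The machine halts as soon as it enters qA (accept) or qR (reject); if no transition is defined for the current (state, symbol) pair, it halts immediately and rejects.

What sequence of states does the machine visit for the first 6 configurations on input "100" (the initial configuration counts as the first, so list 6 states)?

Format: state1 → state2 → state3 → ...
Step 0: [q0]100 (head at position 0)
Step 1: δ(q0, 1) = (q0, 1, R)  ⊢  1[q0]00 (head at position 1)
Step 2: δ(q0, 0) = (q0, 0, R)  ⊢  10[q0]0 (head at position 2)
Step 3: δ(q0, 0) = (q0, 0, R)  ⊢  100[q0]□ (head at position 3)
Step 4: δ(q0, □) = (q1, □, L)  ⊢  10[q1]0□ (head at position 2)
Step 5: δ(q1, 0) = (q2, 1, L)  ⊢  1[q2]01□ (head at position 1)
Reading off the states of these 6 configurations: q0 → q0 → q0 → q0 → q1 → q2

Final answer: q0 → q0 → q0 → q0 → q1 → q2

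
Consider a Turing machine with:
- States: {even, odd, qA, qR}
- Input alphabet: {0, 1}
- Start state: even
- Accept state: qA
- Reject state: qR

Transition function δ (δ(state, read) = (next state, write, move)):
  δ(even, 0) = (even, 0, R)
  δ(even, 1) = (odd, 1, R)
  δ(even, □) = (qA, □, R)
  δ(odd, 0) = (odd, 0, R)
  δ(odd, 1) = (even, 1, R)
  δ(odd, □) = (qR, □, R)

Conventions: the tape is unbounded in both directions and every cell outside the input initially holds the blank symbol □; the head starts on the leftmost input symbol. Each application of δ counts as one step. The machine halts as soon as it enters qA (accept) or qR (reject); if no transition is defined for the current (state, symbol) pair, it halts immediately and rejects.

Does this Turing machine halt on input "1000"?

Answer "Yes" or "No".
Step 0: [even]1000 (head at position 0)
Step 1: δ(even, 1) = (odd, 1, R)  ⊢  1[odd]000 (head at position 1)
Step 2: δ(odd, 0) = (odd, 0, R)  ⊢  10[odd]00 (head at position 2)
Step 3: δ(odd, 0) = (odd, 0, R)  ⊢  100[odd]0 (head at position 3)
Step 4: δ(odd, 0) = (odd, 0, R)  ⊢  1000[odd]□ (head at position 4)
Step 5: δ(odd, □) = (qR, □, R)  ⊢  1000□[qR]□ (head at position 5)
The machine is in qR, so it halts and rejects.
It halts after 5 steps.

Final answer: Yes - halts after 5 steps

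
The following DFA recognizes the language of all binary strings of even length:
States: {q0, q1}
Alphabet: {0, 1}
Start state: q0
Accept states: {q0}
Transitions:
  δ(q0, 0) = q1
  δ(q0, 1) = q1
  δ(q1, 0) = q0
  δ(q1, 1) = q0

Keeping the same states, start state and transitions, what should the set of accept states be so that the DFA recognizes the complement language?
The DFA is complete (every state has a transition on every symbol), so the complement
is recognized by the same DFA with accepting and non-accepting states swapped.
Original accept states: {q0}
Complement accept states = All states - Original accept states
= {q0, q1} - {q0}
= {q1}
Complement language: strings of ODD length

Final answer: {q1}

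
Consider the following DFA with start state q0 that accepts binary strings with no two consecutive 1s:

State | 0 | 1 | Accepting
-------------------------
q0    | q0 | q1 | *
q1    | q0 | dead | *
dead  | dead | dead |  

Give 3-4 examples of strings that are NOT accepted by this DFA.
Any strings that end in a non-accepting state work; for example:
"0011": q0 → q0 → q0 → q1 → dead; dead is not accepting → rejected
"0110": q0 → q0 → q1 → dead → dead; dead is not accepting → rejected
"1100": q0 → q1 → dead → dead → dead; dead is not accepting → rejected
"1111": q0 → q1 → dead → dead → dead; dead is not accepting → rejected

Final answer: "0011", "0110", "1100", "1111"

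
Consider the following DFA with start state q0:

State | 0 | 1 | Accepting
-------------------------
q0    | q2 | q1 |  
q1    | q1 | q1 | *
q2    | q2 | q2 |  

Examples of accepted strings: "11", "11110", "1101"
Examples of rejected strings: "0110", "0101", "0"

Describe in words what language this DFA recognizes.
non-empty binary strings starting with 1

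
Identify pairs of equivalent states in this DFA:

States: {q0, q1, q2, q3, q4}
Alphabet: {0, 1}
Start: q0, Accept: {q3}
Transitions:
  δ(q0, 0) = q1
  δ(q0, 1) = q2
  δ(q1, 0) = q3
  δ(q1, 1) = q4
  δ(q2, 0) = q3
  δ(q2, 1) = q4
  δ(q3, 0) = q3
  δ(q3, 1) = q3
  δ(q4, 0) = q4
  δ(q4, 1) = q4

Using the table-filling algorithm:
Round 0 – mark pairs where exactly one state is accepting: (q0,q3), (q1,q3), (q2,q3), (q3,q4)
Round 1 – newly marked: (q0,q1) [on 0: q1 vs q3, already marked]; (q0,q2) [on 0: q1 vs q3, already marked]; (q1,q4) [on 0: q3 vs q4, already marked]; (q2,q4) [on 0: q3 vs q4, already marked]
Round 2 – newly marked: (q0,q4) [on 0: q1 vs q4, already marked]
No further pairs can be marked.
(q1, q2) unmarked: δ(q1,0)=q3, δ(q2,0)=q3; δ(q1,1)=q4, δ(q2,1)=q4 → equivalent
Equivalent pairs: (q1, q2)

Final answer: Equivalent pairs: (q1, q2)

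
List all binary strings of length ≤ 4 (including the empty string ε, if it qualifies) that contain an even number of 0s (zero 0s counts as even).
Checking every binary string of length 0 to 4:
  Length 0: accepted: ε | rejected: (none)
  Length 1: accepted: 1 | rejected: 0
  Length 2: accepted: 00, 11 | rejected: 01, 10
  Length 3: accepted: 001, 010, 100, 111 | rejected: 000, 011, 101, 110
  Length 4: accepted: 0000, 0011, 0101, 0110, 1001, 1010, 1100, 1111 | rejected: 0001, 0010, 0100, 0111, 1000, 1011, 1101, 1110
Total: 16 string(s).

Final answer: ε, 1, 00, 11, 001, 010, 100, 111, 0000, 0011, 0101, 0110, 1001, 1010, 1100, 1111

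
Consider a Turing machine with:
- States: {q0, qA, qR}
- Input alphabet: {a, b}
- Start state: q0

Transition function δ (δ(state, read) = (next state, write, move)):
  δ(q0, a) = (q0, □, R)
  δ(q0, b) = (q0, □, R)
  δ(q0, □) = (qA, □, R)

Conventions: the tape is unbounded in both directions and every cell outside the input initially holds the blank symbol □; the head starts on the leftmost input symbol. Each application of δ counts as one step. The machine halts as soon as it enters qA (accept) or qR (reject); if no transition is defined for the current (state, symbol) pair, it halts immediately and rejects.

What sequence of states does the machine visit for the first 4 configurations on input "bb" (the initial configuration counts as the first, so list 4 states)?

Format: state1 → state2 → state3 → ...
Step 0: [q0]bb (head at position 0)
Step 1: δ(q0, b) = (q0, □, R)  ⊢  □[q0]b (head at position 1)
Step 2: δ(q0, b) = (q0, □, R)  ⊢  □□[q0]□ (head at position 2)
Step 3: δ(q0, □) = (qA, □, R)  ⊢  □□□[qA]□ (head at position 3)
Reading off the states of these 4 configurations: q0 → q0 → q0 → qA

Final answer: q0 → q0 → q0 → qA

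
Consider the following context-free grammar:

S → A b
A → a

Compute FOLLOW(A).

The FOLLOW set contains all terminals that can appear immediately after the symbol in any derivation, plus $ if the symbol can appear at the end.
A occurs only in S → A b, where it is immediately followed by the terminal b. So FOLLOW(A) = {b}.

Final answer: {b}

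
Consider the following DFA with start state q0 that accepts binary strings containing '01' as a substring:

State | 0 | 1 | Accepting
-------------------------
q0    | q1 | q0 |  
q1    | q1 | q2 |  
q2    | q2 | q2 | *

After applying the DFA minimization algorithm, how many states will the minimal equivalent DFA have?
All 3 states are reachable from q0, so none can be removed as unreachable.
Table-filling: first mark every (accepting, non-accepting) pair as distinguishable (accepting: {q2}; non-accepting: {q0, q1}).
Round 1: (q0, q1) on '1' go to q0 and q2, already distinguishable → mark.
Every pair of states is distinguishable, so the DFA is already minimal.
Equivalence classes: {q0}, {q1}, {q2} → 3 states.

Final answer: 3 states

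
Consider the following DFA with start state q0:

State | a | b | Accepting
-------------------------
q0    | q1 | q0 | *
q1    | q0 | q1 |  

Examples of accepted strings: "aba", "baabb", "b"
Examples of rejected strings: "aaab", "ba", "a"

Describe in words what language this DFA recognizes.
strings over {a,b} with an even number of a's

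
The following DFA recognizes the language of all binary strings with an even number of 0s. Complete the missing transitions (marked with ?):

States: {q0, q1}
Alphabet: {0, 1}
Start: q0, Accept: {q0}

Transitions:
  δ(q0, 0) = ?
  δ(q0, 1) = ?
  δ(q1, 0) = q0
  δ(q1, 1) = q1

What each state remembers (consistent with the given transitions and accept states):
  q0: an even number of 0s has been read so far
  q1: an odd number of 0s has been read so far
Filling in the missing entries:
  δ(q0, 0): in q0 (an even number of 0s has been read so far), after reading 0 we have: an odd number of 0s has been read so far → q1
  δ(q0, 1): in q0 (an even number of 0s has been read so far), after reading 1 we have: an even number of 0s has been read so far → q0

Final answer: δ(q0, 0) = q1; δ(q0, 1) = q0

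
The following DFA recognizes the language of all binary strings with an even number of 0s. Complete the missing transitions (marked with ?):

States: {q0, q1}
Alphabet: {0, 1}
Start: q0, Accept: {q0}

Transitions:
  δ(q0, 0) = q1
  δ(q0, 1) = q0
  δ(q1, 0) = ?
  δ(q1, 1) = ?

What each state remembers (consistent with the given transitions and accept states):
  q0: an even number of 0s has been read so far
  q1: an odd number of 0s has been read so far
Filling in the missing entries:
  δ(q1, 0): in q1 (an odd number of 0s has been read so far), after reading 0 we have: an even number of 0s has been read so far → q0
  δ(q1, 1): in q1 (an odd number of 0s has been read so far), after reading 1 we have: an odd number of 0s has been read so far → q1

Final answer: δ(q1, 0) = q0; δ(q1, 1) = q1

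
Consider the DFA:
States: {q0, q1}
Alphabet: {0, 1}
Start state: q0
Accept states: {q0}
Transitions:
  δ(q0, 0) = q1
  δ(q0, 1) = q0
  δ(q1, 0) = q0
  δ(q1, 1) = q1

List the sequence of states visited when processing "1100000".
Starting at q0
Read '1': q0 -> q0
Read '1': q0 -> q0
Read '0': q0 -> q1
Read '0': q1 -> q0
Read '0': q0 -> q1
Read '0': q1 -> q0
Read '0': q0 -> q1

Final answer: q0 -> q0 -> q0 -> q1 -> q0 -> q1 -> q0 -> q1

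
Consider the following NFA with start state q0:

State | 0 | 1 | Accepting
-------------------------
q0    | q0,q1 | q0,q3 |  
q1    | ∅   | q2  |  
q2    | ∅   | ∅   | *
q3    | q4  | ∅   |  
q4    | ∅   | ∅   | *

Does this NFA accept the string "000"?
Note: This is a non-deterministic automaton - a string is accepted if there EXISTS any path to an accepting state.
Track the set of states the NFA could be in: start {q0}
Read '0': {q0} → {q0, q1}
Read '0': {q0, q1} → {q0, q1}
Read '0': {q0, q1} → {q0, q1}
Final set {q0, q1} contains no accepting state → rejected.

Final answer: No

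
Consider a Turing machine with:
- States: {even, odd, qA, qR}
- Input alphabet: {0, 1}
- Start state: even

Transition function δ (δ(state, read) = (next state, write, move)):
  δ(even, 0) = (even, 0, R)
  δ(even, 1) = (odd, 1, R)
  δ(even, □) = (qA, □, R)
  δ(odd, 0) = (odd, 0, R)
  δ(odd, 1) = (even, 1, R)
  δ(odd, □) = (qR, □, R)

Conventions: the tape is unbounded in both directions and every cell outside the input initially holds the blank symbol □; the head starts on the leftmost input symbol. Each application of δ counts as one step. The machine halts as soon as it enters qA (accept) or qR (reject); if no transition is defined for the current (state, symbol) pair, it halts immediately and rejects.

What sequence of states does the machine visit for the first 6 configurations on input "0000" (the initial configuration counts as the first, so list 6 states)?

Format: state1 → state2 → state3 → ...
Step 0: [even]0000 (head at position 0)
Step 1: δ(even, 0) = (even, 0, R)  ⊢  0[even]000 (head at position 1)
Step 2: δ(even, 0) = (even, 0, R)  ⊢  00[even]00 (head at position 2)
Step 3: δ(even, 0) = (even, 0, R)  ⊢  000[even]0 (head at position 3)
Step 4: δ(even, 0) = (even, 0, R)  ⊢  0000[even]□ (head at position 4)
Step 5: δ(even, □) = (qA, □, R)  ⊢  0000□[qA]□ (head at position 5)
Reading off the states of these 6 configurations: even → even → even → even → even → qA

Final answer: even → even → even → even → even → qA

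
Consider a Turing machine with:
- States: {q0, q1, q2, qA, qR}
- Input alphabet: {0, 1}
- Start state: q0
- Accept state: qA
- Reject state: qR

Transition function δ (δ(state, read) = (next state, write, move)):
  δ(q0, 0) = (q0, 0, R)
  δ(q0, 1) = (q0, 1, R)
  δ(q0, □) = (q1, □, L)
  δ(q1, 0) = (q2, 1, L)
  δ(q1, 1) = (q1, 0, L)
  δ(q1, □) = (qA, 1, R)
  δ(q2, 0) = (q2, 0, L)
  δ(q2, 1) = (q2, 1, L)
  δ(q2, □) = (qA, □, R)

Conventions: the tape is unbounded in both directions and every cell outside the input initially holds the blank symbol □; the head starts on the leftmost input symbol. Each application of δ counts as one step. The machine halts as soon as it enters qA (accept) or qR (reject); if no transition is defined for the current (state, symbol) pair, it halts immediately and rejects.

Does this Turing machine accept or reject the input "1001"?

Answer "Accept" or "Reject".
Step 0: [q0]1001 (head at position 0)
Step 1: δ(q0, 1) = (q0, 1, R)  ⊢  1[q0]001 (head at position 1)
Step 2: δ(q0, 0) = (q0, 0, R)  ⊢  10[q0]01 (head at position 2)
Step 3: δ(q0, 0) = (q0, 0, R)  ⊢  100[q0]1 (head at position 3)
Step 4: δ(q0, 1) = (q0, 1, R)  ⊢  1001[q0]□ (head at position 4)
Step 5: δ(q0, □) = (q1, □, L)  ⊢  100[q1]1□ (head at position 3)
Step 6: δ(q1, 1) = (q1, 0, L)  ⊢  10[q1]00□ (head at position 2)
Step 7: δ(q1, 0) = (q2, 1, L)  ⊢  1[q2]010□ (head at position 1)
Step 8: δ(q2, 0) = (q2, 0, L)  ⊢  [q2]1010□ (head at position 0)
Step 9: δ(q2, 1) = (q2, 1, L)  ⊢  [q2]□1010□ (head at position -1)
Step 10: δ(q2, □) = (qA, □, R)  ⊢  □[qA]1010□ (head at position 0)
The machine is in qA, so it halts and accepts.

Final answer: Accept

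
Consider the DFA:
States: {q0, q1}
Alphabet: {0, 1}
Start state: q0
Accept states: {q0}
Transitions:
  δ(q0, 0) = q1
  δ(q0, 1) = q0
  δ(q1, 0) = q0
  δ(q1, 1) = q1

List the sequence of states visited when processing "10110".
Starting at q0
Read '1': q0 -> q0
Read '0': q0 -> q1
Read '1': q1 -> q1
Read '1': q1 -> q1
Read '0': q1 -> q0

Final answer: q0 -> q0 -> q1 -> q1 -> q1 -> q0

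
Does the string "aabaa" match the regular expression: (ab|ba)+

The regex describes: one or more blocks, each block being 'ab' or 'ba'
No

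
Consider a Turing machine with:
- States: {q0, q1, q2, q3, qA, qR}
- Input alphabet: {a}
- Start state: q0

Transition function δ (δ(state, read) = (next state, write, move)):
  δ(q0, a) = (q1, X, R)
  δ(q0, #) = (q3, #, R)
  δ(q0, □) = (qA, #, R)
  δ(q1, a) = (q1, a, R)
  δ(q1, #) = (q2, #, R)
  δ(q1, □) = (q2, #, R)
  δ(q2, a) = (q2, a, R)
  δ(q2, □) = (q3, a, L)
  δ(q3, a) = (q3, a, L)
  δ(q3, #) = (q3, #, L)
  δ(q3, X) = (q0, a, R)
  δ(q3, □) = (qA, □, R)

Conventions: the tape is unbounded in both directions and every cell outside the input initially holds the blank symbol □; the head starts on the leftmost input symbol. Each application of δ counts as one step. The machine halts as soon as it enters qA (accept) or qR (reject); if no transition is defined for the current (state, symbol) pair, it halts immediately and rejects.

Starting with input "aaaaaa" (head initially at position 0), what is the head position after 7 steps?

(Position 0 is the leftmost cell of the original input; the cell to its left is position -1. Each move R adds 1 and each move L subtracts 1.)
Step 0: [q0]aaaaaa (head at position 0)
Step 1: δ(q0, a) = (q1, X, R)  ⊢  X[q1]aaaaa (head at position 1)
Step 2: δ(q1, a) = (q1, a, R)  ⊢  Xa[q1]aaaa (head at position 2)
Step 3: δ(q1, a) = (q1, a, R)  ⊢  Xaa[q1]aaa (head at position 3)
Step 4: δ(q1, a) = (q1, a, R)  ⊢  Xaaa[q1]aa (head at position 4)
Step 5: δ(q1, a) = (q1, a, R)  ⊢  Xaaaa[q1]a (head at position 5)
Step 6: δ(q1, a) = (q1, a, R)  ⊢  Xaaaaa[q1]□ (head at position 6)
Step 7: δ(q1, □) = (q2, #, R)  ⊢  Xaaaaa#[q2]□ (head at position 7)
Head position after 7 steps: 7

Final answer: Position 7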